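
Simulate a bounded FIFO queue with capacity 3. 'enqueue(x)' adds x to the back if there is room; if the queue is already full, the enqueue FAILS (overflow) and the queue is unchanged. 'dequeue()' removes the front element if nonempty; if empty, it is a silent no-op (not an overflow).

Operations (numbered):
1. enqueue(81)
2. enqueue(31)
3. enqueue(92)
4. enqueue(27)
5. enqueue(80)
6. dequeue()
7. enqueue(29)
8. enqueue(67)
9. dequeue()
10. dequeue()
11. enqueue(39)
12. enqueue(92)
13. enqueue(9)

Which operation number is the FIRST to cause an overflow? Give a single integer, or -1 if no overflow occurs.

Answer: 4

Derivation:
1. enqueue(81): size=1
2. enqueue(31): size=2
3. enqueue(92): size=3
4. enqueue(27): size=3=cap → OVERFLOW (fail)
5. enqueue(80): size=3=cap → OVERFLOW (fail)
6. dequeue(): size=2
7. enqueue(29): size=3
8. enqueue(67): size=3=cap → OVERFLOW (fail)
9. dequeue(): size=2
10. dequeue(): size=1
11. enqueue(39): size=2
12. enqueue(92): size=3
13. enqueue(9): size=3=cap → OVERFLOW (fail)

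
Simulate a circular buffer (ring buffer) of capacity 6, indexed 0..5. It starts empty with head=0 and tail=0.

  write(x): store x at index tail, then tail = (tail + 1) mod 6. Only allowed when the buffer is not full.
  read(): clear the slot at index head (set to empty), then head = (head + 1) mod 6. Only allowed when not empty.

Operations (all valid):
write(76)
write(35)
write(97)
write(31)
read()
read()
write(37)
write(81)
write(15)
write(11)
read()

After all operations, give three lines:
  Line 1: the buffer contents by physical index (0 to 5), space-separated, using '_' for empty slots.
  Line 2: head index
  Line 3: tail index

write(76): buf=[76 _ _ _ _ _], head=0, tail=1, size=1
write(35): buf=[76 35 _ _ _ _], head=0, tail=2, size=2
write(97): buf=[76 35 97 _ _ _], head=0, tail=3, size=3
write(31): buf=[76 35 97 31 _ _], head=0, tail=4, size=4
read(): buf=[_ 35 97 31 _ _], head=1, tail=4, size=3
read(): buf=[_ _ 97 31 _ _], head=2, tail=4, size=2
write(37): buf=[_ _ 97 31 37 _], head=2, tail=5, size=3
write(81): buf=[_ _ 97 31 37 81], head=2, tail=0, size=4
write(15): buf=[15 _ 97 31 37 81], head=2, tail=1, size=5
write(11): buf=[15 11 97 31 37 81], head=2, tail=2, size=6
read(): buf=[15 11 _ 31 37 81], head=3, tail=2, size=5

Answer: 15 11 _ 31 37 81
3
2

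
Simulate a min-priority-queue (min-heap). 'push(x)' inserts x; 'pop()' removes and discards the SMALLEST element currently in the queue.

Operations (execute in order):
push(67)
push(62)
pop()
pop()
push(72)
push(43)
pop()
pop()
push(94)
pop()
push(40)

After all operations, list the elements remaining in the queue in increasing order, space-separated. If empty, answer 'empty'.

Answer: 40

Derivation:
push(67): heap contents = [67]
push(62): heap contents = [62, 67]
pop() → 62: heap contents = [67]
pop() → 67: heap contents = []
push(72): heap contents = [72]
push(43): heap contents = [43, 72]
pop() → 43: heap contents = [72]
pop() → 72: heap contents = []
push(94): heap contents = [94]
pop() → 94: heap contents = []
push(40): heap contents = [40]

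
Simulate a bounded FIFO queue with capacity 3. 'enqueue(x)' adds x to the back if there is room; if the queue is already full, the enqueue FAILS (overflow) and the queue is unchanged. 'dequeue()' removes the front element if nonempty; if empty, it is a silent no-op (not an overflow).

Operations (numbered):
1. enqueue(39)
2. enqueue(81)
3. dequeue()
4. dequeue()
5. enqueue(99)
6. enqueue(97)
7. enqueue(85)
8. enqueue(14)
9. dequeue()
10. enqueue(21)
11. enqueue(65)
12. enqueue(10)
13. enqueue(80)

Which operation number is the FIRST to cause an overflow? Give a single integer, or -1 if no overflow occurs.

1. enqueue(39): size=1
2. enqueue(81): size=2
3. dequeue(): size=1
4. dequeue(): size=0
5. enqueue(99): size=1
6. enqueue(97): size=2
7. enqueue(85): size=3
8. enqueue(14): size=3=cap → OVERFLOW (fail)
9. dequeue(): size=2
10. enqueue(21): size=3
11. enqueue(65): size=3=cap → OVERFLOW (fail)
12. enqueue(10): size=3=cap → OVERFLOW (fail)
13. enqueue(80): size=3=cap → OVERFLOW (fail)

Answer: 8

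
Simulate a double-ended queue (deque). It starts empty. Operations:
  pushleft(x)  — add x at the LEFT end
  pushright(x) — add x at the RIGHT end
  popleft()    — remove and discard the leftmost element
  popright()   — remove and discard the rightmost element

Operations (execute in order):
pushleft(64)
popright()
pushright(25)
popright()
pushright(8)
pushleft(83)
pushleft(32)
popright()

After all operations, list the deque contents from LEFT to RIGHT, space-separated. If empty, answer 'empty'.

Answer: 32 83

Derivation:
pushleft(64): [64]
popright(): []
pushright(25): [25]
popright(): []
pushright(8): [8]
pushleft(83): [83, 8]
pushleft(32): [32, 83, 8]
popright(): [32, 83]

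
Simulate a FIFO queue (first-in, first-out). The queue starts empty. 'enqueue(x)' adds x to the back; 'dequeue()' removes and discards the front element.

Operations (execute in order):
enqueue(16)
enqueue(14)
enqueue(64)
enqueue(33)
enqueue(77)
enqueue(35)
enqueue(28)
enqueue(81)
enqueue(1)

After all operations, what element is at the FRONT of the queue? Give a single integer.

enqueue(16): queue = [16]
enqueue(14): queue = [16, 14]
enqueue(64): queue = [16, 14, 64]
enqueue(33): queue = [16, 14, 64, 33]
enqueue(77): queue = [16, 14, 64, 33, 77]
enqueue(35): queue = [16, 14, 64, 33, 77, 35]
enqueue(28): queue = [16, 14, 64, 33, 77, 35, 28]
enqueue(81): queue = [16, 14, 64, 33, 77, 35, 28, 81]
enqueue(1): queue = [16, 14, 64, 33, 77, 35, 28, 81, 1]

Answer: 16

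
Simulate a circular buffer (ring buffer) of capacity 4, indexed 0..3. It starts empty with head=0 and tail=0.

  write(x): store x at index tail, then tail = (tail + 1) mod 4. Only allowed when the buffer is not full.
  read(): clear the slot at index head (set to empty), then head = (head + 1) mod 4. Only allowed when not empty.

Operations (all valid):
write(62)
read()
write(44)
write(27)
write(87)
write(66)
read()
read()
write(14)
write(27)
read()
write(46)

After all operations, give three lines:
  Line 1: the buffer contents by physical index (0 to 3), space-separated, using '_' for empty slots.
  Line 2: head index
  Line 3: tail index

write(62): buf=[62 _ _ _], head=0, tail=1, size=1
read(): buf=[_ _ _ _], head=1, tail=1, size=0
write(44): buf=[_ 44 _ _], head=1, tail=2, size=1
write(27): buf=[_ 44 27 _], head=1, tail=3, size=2
write(87): buf=[_ 44 27 87], head=1, tail=0, size=3
write(66): buf=[66 44 27 87], head=1, tail=1, size=4
read(): buf=[66 _ 27 87], head=2, tail=1, size=3
read(): buf=[66 _ _ 87], head=3, tail=1, size=2
write(14): buf=[66 14 _ 87], head=3, tail=2, size=3
write(27): buf=[66 14 27 87], head=3, tail=3, size=4
read(): buf=[66 14 27 _], head=0, tail=3, size=3
write(46): buf=[66 14 27 46], head=0, tail=0, size=4

Answer: 66 14 27 46
0
0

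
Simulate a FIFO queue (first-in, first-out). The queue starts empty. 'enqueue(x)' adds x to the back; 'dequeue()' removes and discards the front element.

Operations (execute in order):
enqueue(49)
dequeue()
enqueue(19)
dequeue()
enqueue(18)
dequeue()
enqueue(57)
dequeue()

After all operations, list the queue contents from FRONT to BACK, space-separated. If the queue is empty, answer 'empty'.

enqueue(49): [49]
dequeue(): []
enqueue(19): [19]
dequeue(): []
enqueue(18): [18]
dequeue(): []
enqueue(57): [57]
dequeue(): []

Answer: empty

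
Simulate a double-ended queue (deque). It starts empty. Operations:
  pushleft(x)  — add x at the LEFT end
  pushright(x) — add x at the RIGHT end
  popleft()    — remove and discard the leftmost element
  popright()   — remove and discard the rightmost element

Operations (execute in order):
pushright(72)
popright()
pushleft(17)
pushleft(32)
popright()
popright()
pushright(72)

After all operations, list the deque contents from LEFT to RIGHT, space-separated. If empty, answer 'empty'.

pushright(72): [72]
popright(): []
pushleft(17): [17]
pushleft(32): [32, 17]
popright(): [32]
popright(): []
pushright(72): [72]

Answer: 72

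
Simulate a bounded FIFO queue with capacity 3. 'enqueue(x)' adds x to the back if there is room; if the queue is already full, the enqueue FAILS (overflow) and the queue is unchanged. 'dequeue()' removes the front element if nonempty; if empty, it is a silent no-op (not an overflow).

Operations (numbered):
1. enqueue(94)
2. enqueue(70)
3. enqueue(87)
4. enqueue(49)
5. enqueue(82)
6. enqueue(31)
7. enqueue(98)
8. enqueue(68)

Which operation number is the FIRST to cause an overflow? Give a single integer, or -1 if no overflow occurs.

Answer: 4

Derivation:
1. enqueue(94): size=1
2. enqueue(70): size=2
3. enqueue(87): size=3
4. enqueue(49): size=3=cap → OVERFLOW (fail)
5. enqueue(82): size=3=cap → OVERFLOW (fail)
6. enqueue(31): size=3=cap → OVERFLOW (fail)
7. enqueue(98): size=3=cap → OVERFLOW (fail)
8. enqueue(68): size=3=cap → OVERFLOW (fail)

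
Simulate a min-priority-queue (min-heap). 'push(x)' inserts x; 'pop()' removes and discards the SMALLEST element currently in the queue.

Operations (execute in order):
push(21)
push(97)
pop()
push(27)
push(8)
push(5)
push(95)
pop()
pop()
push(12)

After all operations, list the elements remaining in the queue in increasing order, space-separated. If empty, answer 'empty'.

Answer: 12 27 95 97

Derivation:
push(21): heap contents = [21]
push(97): heap contents = [21, 97]
pop() → 21: heap contents = [97]
push(27): heap contents = [27, 97]
push(8): heap contents = [8, 27, 97]
push(5): heap contents = [5, 8, 27, 97]
push(95): heap contents = [5, 8, 27, 95, 97]
pop() → 5: heap contents = [8, 27, 95, 97]
pop() → 8: heap contents = [27, 95, 97]
push(12): heap contents = [12, 27, 95, 97]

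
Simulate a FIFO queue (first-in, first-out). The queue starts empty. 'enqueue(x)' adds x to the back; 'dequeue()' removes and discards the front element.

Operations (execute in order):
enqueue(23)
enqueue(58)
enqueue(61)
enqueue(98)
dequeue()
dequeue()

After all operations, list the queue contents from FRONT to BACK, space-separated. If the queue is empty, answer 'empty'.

enqueue(23): [23]
enqueue(58): [23, 58]
enqueue(61): [23, 58, 61]
enqueue(98): [23, 58, 61, 98]
dequeue(): [58, 61, 98]
dequeue(): [61, 98]

Answer: 61 98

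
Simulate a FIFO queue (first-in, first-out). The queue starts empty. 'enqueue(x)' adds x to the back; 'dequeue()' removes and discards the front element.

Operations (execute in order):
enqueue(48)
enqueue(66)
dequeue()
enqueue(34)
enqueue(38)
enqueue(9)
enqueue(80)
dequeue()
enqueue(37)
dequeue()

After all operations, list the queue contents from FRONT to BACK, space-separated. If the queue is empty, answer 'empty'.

enqueue(48): [48]
enqueue(66): [48, 66]
dequeue(): [66]
enqueue(34): [66, 34]
enqueue(38): [66, 34, 38]
enqueue(9): [66, 34, 38, 9]
enqueue(80): [66, 34, 38, 9, 80]
dequeue(): [34, 38, 9, 80]
enqueue(37): [34, 38, 9, 80, 37]
dequeue(): [38, 9, 80, 37]

Answer: 38 9 80 37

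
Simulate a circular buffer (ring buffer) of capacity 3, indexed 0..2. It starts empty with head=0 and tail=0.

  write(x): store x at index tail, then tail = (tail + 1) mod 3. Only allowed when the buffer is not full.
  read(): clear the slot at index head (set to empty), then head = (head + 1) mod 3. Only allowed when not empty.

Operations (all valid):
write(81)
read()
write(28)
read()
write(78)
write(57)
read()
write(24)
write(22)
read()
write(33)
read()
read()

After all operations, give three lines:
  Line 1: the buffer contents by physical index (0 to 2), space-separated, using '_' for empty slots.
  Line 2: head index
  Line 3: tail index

Answer: 33 _ _
0
1

Derivation:
write(81): buf=[81 _ _], head=0, tail=1, size=1
read(): buf=[_ _ _], head=1, tail=1, size=0
write(28): buf=[_ 28 _], head=1, tail=2, size=1
read(): buf=[_ _ _], head=2, tail=2, size=0
write(78): buf=[_ _ 78], head=2, tail=0, size=1
write(57): buf=[57 _ 78], head=2, tail=1, size=2
read(): buf=[57 _ _], head=0, tail=1, size=1
write(24): buf=[57 24 _], head=0, tail=2, size=2
write(22): buf=[57 24 22], head=0, tail=0, size=3
read(): buf=[_ 24 22], head=1, tail=0, size=2
write(33): buf=[33 24 22], head=1, tail=1, size=3
read(): buf=[33 _ 22], head=2, tail=1, size=2
read(): buf=[33 _ _], head=0, tail=1, size=1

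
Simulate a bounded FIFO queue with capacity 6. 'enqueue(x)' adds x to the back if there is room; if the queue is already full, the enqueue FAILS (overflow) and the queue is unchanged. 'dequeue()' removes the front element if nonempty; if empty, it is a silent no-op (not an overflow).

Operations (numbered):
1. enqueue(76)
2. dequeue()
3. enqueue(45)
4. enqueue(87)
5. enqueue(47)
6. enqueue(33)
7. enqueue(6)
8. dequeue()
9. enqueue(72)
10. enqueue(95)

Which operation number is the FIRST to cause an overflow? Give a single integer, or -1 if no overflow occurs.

Answer: -1

Derivation:
1. enqueue(76): size=1
2. dequeue(): size=0
3. enqueue(45): size=1
4. enqueue(87): size=2
5. enqueue(47): size=3
6. enqueue(33): size=4
7. enqueue(6): size=5
8. dequeue(): size=4
9. enqueue(72): size=5
10. enqueue(95): size=6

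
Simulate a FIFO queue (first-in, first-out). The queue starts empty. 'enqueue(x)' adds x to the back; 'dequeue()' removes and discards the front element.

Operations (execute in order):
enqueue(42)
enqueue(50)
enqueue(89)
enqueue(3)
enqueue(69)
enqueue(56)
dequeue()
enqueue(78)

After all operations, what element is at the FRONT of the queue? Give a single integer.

enqueue(42): queue = [42]
enqueue(50): queue = [42, 50]
enqueue(89): queue = [42, 50, 89]
enqueue(3): queue = [42, 50, 89, 3]
enqueue(69): queue = [42, 50, 89, 3, 69]
enqueue(56): queue = [42, 50, 89, 3, 69, 56]
dequeue(): queue = [50, 89, 3, 69, 56]
enqueue(78): queue = [50, 89, 3, 69, 56, 78]

Answer: 50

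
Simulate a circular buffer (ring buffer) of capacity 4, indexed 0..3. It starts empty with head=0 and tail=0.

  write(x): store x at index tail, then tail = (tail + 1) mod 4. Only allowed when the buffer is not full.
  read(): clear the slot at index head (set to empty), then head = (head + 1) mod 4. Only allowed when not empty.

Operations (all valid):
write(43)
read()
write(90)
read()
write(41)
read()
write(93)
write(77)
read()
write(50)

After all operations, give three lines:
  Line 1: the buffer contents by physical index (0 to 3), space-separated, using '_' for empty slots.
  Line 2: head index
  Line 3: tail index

write(43): buf=[43 _ _ _], head=0, tail=1, size=1
read(): buf=[_ _ _ _], head=1, tail=1, size=0
write(90): buf=[_ 90 _ _], head=1, tail=2, size=1
read(): buf=[_ _ _ _], head=2, tail=2, size=0
write(41): buf=[_ _ 41 _], head=2, tail=3, size=1
read(): buf=[_ _ _ _], head=3, tail=3, size=0
write(93): buf=[_ _ _ 93], head=3, tail=0, size=1
write(77): buf=[77 _ _ 93], head=3, tail=1, size=2
read(): buf=[77 _ _ _], head=0, tail=1, size=1
write(50): buf=[77 50 _ _], head=0, tail=2, size=2

Answer: 77 50 _ _
0
2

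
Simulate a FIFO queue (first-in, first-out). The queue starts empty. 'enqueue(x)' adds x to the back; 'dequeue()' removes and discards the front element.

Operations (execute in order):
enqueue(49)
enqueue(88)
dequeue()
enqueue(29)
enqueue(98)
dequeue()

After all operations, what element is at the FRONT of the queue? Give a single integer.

enqueue(49): queue = [49]
enqueue(88): queue = [49, 88]
dequeue(): queue = [88]
enqueue(29): queue = [88, 29]
enqueue(98): queue = [88, 29, 98]
dequeue(): queue = [29, 98]

Answer: 29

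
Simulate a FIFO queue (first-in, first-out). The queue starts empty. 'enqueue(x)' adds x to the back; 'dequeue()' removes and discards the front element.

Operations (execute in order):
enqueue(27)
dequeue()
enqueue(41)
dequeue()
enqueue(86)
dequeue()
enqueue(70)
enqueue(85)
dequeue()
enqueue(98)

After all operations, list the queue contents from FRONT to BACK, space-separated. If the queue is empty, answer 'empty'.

enqueue(27): [27]
dequeue(): []
enqueue(41): [41]
dequeue(): []
enqueue(86): [86]
dequeue(): []
enqueue(70): [70]
enqueue(85): [70, 85]
dequeue(): [85]
enqueue(98): [85, 98]

Answer: 85 98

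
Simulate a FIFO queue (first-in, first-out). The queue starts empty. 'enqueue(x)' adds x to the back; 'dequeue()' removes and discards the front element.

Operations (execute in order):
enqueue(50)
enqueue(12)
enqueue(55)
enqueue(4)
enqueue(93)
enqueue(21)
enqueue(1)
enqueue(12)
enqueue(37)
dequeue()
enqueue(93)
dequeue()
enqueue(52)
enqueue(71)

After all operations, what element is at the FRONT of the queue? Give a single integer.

Answer: 55

Derivation:
enqueue(50): queue = [50]
enqueue(12): queue = [50, 12]
enqueue(55): queue = [50, 12, 55]
enqueue(4): queue = [50, 12, 55, 4]
enqueue(93): queue = [50, 12, 55, 4, 93]
enqueue(21): queue = [50, 12, 55, 4, 93, 21]
enqueue(1): queue = [50, 12, 55, 4, 93, 21, 1]
enqueue(12): queue = [50, 12, 55, 4, 93, 21, 1, 12]
enqueue(37): queue = [50, 12, 55, 4, 93, 21, 1, 12, 37]
dequeue(): queue = [12, 55, 4, 93, 21, 1, 12, 37]
enqueue(93): queue = [12, 55, 4, 93, 21, 1, 12, 37, 93]
dequeue(): queue = [55, 4, 93, 21, 1, 12, 37, 93]
enqueue(52): queue = [55, 4, 93, 21, 1, 12, 37, 93, 52]
enqueue(71): queue = [55, 4, 93, 21, 1, 12, 37, 93, 52, 71]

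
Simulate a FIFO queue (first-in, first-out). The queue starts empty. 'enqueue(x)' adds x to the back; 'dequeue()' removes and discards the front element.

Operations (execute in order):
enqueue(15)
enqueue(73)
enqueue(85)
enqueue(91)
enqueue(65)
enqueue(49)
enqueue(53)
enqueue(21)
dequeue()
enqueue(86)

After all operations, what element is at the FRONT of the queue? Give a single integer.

enqueue(15): queue = [15]
enqueue(73): queue = [15, 73]
enqueue(85): queue = [15, 73, 85]
enqueue(91): queue = [15, 73, 85, 91]
enqueue(65): queue = [15, 73, 85, 91, 65]
enqueue(49): queue = [15, 73, 85, 91, 65, 49]
enqueue(53): queue = [15, 73, 85, 91, 65, 49, 53]
enqueue(21): queue = [15, 73, 85, 91, 65, 49, 53, 21]
dequeue(): queue = [73, 85, 91, 65, 49, 53, 21]
enqueue(86): queue = [73, 85, 91, 65, 49, 53, 21, 86]

Answer: 73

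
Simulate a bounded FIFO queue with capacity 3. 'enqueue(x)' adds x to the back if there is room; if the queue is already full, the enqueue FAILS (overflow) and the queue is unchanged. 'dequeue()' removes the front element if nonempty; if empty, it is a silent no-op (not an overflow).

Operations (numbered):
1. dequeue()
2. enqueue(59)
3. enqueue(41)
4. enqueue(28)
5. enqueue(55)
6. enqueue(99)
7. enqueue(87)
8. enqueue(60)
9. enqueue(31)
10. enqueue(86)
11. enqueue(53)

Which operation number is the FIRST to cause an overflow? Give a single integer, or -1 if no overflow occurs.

1. dequeue(): empty, no-op, size=0
2. enqueue(59): size=1
3. enqueue(41): size=2
4. enqueue(28): size=3
5. enqueue(55): size=3=cap → OVERFLOW (fail)
6. enqueue(99): size=3=cap → OVERFLOW (fail)
7. enqueue(87): size=3=cap → OVERFLOW (fail)
8. enqueue(60): size=3=cap → OVERFLOW (fail)
9. enqueue(31): size=3=cap → OVERFLOW (fail)
10. enqueue(86): size=3=cap → OVERFLOW (fail)
11. enqueue(53): size=3=cap → OVERFLOW (fail)

Answer: 5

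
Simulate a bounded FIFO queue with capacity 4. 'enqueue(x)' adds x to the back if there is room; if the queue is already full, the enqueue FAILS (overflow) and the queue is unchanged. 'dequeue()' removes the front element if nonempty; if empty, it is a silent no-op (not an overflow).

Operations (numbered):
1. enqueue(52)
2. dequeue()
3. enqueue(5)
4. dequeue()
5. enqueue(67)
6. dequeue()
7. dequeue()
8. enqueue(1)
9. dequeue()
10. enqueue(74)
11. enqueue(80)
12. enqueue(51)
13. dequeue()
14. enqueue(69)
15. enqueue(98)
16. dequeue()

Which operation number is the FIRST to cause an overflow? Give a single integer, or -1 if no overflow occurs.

1. enqueue(52): size=1
2. dequeue(): size=0
3. enqueue(5): size=1
4. dequeue(): size=0
5. enqueue(67): size=1
6. dequeue(): size=0
7. dequeue(): empty, no-op, size=0
8. enqueue(1): size=1
9. dequeue(): size=0
10. enqueue(74): size=1
11. enqueue(80): size=2
12. enqueue(51): size=3
13. dequeue(): size=2
14. enqueue(69): size=3
15. enqueue(98): size=4
16. dequeue(): size=3

Answer: -1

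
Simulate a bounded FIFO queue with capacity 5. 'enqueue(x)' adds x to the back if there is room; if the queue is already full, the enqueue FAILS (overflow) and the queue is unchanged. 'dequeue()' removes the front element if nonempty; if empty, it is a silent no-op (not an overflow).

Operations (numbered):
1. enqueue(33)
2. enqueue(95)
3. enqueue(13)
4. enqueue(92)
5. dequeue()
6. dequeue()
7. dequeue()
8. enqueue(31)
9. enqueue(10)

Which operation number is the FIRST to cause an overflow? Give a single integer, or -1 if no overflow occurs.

Answer: -1

Derivation:
1. enqueue(33): size=1
2. enqueue(95): size=2
3. enqueue(13): size=3
4. enqueue(92): size=4
5. dequeue(): size=3
6. dequeue(): size=2
7. dequeue(): size=1
8. enqueue(31): size=2
9. enqueue(10): size=3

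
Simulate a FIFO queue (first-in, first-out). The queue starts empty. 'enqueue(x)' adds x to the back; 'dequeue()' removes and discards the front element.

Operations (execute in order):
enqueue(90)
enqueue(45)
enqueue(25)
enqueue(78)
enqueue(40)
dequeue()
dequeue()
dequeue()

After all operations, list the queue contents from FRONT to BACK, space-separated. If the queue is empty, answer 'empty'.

Answer: 78 40

Derivation:
enqueue(90): [90]
enqueue(45): [90, 45]
enqueue(25): [90, 45, 25]
enqueue(78): [90, 45, 25, 78]
enqueue(40): [90, 45, 25, 78, 40]
dequeue(): [45, 25, 78, 40]
dequeue(): [25, 78, 40]
dequeue(): [78, 40]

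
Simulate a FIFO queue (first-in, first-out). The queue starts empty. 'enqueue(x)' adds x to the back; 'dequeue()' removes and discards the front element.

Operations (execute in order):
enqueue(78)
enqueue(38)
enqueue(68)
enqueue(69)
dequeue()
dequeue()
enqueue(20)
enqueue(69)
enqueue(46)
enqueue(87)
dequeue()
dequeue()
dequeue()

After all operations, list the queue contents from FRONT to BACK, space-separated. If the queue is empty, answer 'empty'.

Answer: 69 46 87

Derivation:
enqueue(78): [78]
enqueue(38): [78, 38]
enqueue(68): [78, 38, 68]
enqueue(69): [78, 38, 68, 69]
dequeue(): [38, 68, 69]
dequeue(): [68, 69]
enqueue(20): [68, 69, 20]
enqueue(69): [68, 69, 20, 69]
enqueue(46): [68, 69, 20, 69, 46]
enqueue(87): [68, 69, 20, 69, 46, 87]
dequeue(): [69, 20, 69, 46, 87]
dequeue(): [20, 69, 46, 87]
dequeue(): [69, 46, 87]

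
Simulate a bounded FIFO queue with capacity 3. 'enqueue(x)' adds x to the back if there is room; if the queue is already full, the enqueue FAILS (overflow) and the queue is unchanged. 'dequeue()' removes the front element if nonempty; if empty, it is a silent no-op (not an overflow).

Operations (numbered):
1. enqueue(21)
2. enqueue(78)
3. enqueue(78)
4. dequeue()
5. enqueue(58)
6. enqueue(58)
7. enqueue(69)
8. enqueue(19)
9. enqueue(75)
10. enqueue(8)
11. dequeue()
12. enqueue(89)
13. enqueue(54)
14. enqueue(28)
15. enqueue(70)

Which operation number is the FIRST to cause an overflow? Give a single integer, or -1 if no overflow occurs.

1. enqueue(21): size=1
2. enqueue(78): size=2
3. enqueue(78): size=3
4. dequeue(): size=2
5. enqueue(58): size=3
6. enqueue(58): size=3=cap → OVERFLOW (fail)
7. enqueue(69): size=3=cap → OVERFLOW (fail)
8. enqueue(19): size=3=cap → OVERFLOW (fail)
9. enqueue(75): size=3=cap → OVERFLOW (fail)
10. enqueue(8): size=3=cap → OVERFLOW (fail)
11. dequeue(): size=2
12. enqueue(89): size=3
13. enqueue(54): size=3=cap → OVERFLOW (fail)
14. enqueue(28): size=3=cap → OVERFLOW (fail)
15. enqueue(70): size=3=cap → OVERFLOW (fail)

Answer: 6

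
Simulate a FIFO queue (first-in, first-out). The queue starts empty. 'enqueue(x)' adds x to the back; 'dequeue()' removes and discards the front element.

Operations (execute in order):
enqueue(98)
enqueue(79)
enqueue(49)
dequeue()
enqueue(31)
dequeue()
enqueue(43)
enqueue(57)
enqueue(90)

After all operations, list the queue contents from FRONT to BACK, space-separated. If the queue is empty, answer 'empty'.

enqueue(98): [98]
enqueue(79): [98, 79]
enqueue(49): [98, 79, 49]
dequeue(): [79, 49]
enqueue(31): [79, 49, 31]
dequeue(): [49, 31]
enqueue(43): [49, 31, 43]
enqueue(57): [49, 31, 43, 57]
enqueue(90): [49, 31, 43, 57, 90]

Answer: 49 31 43 57 90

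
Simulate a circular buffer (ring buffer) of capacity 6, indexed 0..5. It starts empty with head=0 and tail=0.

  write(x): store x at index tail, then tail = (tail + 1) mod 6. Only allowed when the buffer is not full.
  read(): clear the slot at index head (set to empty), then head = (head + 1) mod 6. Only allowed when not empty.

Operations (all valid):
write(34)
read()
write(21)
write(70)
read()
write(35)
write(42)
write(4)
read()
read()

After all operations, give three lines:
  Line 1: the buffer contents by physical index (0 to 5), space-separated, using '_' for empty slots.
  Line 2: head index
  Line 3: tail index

write(34): buf=[34 _ _ _ _ _], head=0, tail=1, size=1
read(): buf=[_ _ _ _ _ _], head=1, tail=1, size=0
write(21): buf=[_ 21 _ _ _ _], head=1, tail=2, size=1
write(70): buf=[_ 21 70 _ _ _], head=1, tail=3, size=2
read(): buf=[_ _ 70 _ _ _], head=2, tail=3, size=1
write(35): buf=[_ _ 70 35 _ _], head=2, tail=4, size=2
write(42): buf=[_ _ 70 35 42 _], head=2, tail=5, size=3
write(4): buf=[_ _ 70 35 42 4], head=2, tail=0, size=4
read(): buf=[_ _ _ 35 42 4], head=3, tail=0, size=3
read(): buf=[_ _ _ _ 42 4], head=4, tail=0, size=2

Answer: _ _ _ _ 42 4
4
0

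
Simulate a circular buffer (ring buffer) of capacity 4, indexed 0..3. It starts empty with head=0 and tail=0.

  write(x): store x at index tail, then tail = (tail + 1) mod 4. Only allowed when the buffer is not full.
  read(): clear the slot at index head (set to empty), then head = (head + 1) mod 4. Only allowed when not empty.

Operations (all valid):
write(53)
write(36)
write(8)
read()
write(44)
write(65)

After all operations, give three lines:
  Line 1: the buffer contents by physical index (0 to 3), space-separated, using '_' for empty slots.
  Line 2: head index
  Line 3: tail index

Answer: 65 36 8 44
1
1

Derivation:
write(53): buf=[53 _ _ _], head=0, tail=1, size=1
write(36): buf=[53 36 _ _], head=0, tail=2, size=2
write(8): buf=[53 36 8 _], head=0, tail=3, size=3
read(): buf=[_ 36 8 _], head=1, tail=3, size=2
write(44): buf=[_ 36 8 44], head=1, tail=0, size=3
write(65): buf=[65 36 8 44], head=1, tail=1, size=4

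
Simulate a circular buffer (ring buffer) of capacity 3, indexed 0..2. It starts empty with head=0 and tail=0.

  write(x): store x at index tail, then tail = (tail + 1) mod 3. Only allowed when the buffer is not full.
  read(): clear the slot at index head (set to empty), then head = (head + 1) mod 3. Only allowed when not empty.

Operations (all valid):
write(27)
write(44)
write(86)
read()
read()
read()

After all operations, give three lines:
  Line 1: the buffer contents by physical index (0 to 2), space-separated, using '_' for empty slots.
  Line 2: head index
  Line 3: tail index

Answer: _ _ _
0
0

Derivation:
write(27): buf=[27 _ _], head=0, tail=1, size=1
write(44): buf=[27 44 _], head=0, tail=2, size=2
write(86): buf=[27 44 86], head=0, tail=0, size=3
read(): buf=[_ 44 86], head=1, tail=0, size=2
read(): buf=[_ _ 86], head=2, tail=0, size=1
read(): buf=[_ _ _], head=0, tail=0, size=0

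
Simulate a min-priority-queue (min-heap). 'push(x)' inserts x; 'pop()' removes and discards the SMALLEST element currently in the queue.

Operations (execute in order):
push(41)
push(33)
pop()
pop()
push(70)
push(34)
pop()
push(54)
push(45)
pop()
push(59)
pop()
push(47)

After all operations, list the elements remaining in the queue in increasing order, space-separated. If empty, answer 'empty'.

Answer: 47 59 70

Derivation:
push(41): heap contents = [41]
push(33): heap contents = [33, 41]
pop() → 33: heap contents = [41]
pop() → 41: heap contents = []
push(70): heap contents = [70]
push(34): heap contents = [34, 70]
pop() → 34: heap contents = [70]
push(54): heap contents = [54, 70]
push(45): heap contents = [45, 54, 70]
pop() → 45: heap contents = [54, 70]
push(59): heap contents = [54, 59, 70]
pop() → 54: heap contents = [59, 70]
push(47): heap contents = [47, 59, 70]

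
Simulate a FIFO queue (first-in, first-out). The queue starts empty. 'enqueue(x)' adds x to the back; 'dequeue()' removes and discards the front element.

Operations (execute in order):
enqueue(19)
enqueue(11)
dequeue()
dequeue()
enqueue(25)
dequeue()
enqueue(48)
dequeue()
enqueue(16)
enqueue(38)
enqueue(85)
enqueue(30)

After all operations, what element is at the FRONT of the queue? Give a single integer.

Answer: 16

Derivation:
enqueue(19): queue = [19]
enqueue(11): queue = [19, 11]
dequeue(): queue = [11]
dequeue(): queue = []
enqueue(25): queue = [25]
dequeue(): queue = []
enqueue(48): queue = [48]
dequeue(): queue = []
enqueue(16): queue = [16]
enqueue(38): queue = [16, 38]
enqueue(85): queue = [16, 38, 85]
enqueue(30): queue = [16, 38, 85, 30]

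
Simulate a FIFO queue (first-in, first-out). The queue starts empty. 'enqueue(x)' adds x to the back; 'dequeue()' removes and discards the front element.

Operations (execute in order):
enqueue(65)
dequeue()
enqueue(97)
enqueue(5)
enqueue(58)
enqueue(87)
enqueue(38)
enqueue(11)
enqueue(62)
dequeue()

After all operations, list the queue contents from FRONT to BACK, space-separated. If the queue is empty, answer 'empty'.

enqueue(65): [65]
dequeue(): []
enqueue(97): [97]
enqueue(5): [97, 5]
enqueue(58): [97, 5, 58]
enqueue(87): [97, 5, 58, 87]
enqueue(38): [97, 5, 58, 87, 38]
enqueue(11): [97, 5, 58, 87, 38, 11]
enqueue(62): [97, 5, 58, 87, 38, 11, 62]
dequeue(): [5, 58, 87, 38, 11, 62]

Answer: 5 58 87 38 11 62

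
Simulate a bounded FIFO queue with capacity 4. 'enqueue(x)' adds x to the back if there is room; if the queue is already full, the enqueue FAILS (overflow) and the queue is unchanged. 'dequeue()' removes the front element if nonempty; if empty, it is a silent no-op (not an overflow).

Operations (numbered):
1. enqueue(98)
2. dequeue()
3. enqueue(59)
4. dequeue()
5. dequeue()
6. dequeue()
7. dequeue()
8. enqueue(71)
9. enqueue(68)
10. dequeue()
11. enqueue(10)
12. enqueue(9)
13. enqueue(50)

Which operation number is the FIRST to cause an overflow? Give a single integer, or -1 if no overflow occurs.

1. enqueue(98): size=1
2. dequeue(): size=0
3. enqueue(59): size=1
4. dequeue(): size=0
5. dequeue(): empty, no-op, size=0
6. dequeue(): empty, no-op, size=0
7. dequeue(): empty, no-op, size=0
8. enqueue(71): size=1
9. enqueue(68): size=2
10. dequeue(): size=1
11. enqueue(10): size=2
12. enqueue(9): size=3
13. enqueue(50): size=4

Answer: -1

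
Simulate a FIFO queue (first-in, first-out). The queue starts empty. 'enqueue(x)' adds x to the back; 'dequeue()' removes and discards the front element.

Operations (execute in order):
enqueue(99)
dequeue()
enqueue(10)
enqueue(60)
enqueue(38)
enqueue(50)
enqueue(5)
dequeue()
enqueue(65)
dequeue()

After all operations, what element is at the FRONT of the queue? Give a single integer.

Answer: 38

Derivation:
enqueue(99): queue = [99]
dequeue(): queue = []
enqueue(10): queue = [10]
enqueue(60): queue = [10, 60]
enqueue(38): queue = [10, 60, 38]
enqueue(50): queue = [10, 60, 38, 50]
enqueue(5): queue = [10, 60, 38, 50, 5]
dequeue(): queue = [60, 38, 50, 5]
enqueue(65): queue = [60, 38, 50, 5, 65]
dequeue(): queue = [38, 50, 5, 65]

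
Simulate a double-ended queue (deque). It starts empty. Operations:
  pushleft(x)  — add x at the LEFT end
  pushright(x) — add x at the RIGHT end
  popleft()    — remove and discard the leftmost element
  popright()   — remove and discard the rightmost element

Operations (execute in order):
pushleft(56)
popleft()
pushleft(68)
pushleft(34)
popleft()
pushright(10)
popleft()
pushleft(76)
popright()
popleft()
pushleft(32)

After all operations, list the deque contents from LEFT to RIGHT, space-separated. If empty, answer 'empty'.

Answer: 32

Derivation:
pushleft(56): [56]
popleft(): []
pushleft(68): [68]
pushleft(34): [34, 68]
popleft(): [68]
pushright(10): [68, 10]
popleft(): [10]
pushleft(76): [76, 10]
popright(): [76]
popleft(): []
pushleft(32): [32]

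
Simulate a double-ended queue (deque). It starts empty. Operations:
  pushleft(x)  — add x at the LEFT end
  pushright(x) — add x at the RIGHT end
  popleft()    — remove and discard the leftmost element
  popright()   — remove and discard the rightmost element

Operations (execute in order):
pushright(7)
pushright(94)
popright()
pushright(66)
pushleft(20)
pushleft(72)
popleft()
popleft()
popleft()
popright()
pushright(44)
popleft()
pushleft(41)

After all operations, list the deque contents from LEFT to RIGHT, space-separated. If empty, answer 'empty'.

Answer: 41

Derivation:
pushright(7): [7]
pushright(94): [7, 94]
popright(): [7]
pushright(66): [7, 66]
pushleft(20): [20, 7, 66]
pushleft(72): [72, 20, 7, 66]
popleft(): [20, 7, 66]
popleft(): [7, 66]
popleft(): [66]
popright(): []
pushright(44): [44]
popleft(): []
pushleft(41): [41]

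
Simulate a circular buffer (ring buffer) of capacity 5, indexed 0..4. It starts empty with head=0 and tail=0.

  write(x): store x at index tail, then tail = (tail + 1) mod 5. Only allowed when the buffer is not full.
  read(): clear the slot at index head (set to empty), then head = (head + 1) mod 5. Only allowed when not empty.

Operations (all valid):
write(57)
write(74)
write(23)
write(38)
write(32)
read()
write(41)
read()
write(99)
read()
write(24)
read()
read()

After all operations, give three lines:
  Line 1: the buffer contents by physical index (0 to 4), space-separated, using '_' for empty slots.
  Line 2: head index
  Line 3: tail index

Answer: 41 99 24 _ _
0
3

Derivation:
write(57): buf=[57 _ _ _ _], head=0, tail=1, size=1
write(74): buf=[57 74 _ _ _], head=0, tail=2, size=2
write(23): buf=[57 74 23 _ _], head=0, tail=3, size=3
write(38): buf=[57 74 23 38 _], head=0, tail=4, size=4
write(32): buf=[57 74 23 38 32], head=0, tail=0, size=5
read(): buf=[_ 74 23 38 32], head=1, tail=0, size=4
write(41): buf=[41 74 23 38 32], head=1, tail=1, size=5
read(): buf=[41 _ 23 38 32], head=2, tail=1, size=4
write(99): buf=[41 99 23 38 32], head=2, tail=2, size=5
read(): buf=[41 99 _ 38 32], head=3, tail=2, size=4
write(24): buf=[41 99 24 38 32], head=3, tail=3, size=5
read(): buf=[41 99 24 _ 32], head=4, tail=3, size=4
read(): buf=[41 99 24 _ _], head=0, tail=3, size=3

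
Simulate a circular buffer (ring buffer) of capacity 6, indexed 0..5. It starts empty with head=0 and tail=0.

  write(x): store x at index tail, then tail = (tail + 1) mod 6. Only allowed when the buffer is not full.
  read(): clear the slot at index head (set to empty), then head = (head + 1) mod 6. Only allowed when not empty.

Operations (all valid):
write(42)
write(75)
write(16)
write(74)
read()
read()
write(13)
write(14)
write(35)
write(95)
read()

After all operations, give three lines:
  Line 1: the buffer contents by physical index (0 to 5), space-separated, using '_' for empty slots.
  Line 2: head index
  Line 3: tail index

write(42): buf=[42 _ _ _ _ _], head=0, tail=1, size=1
write(75): buf=[42 75 _ _ _ _], head=0, tail=2, size=2
write(16): buf=[42 75 16 _ _ _], head=0, tail=3, size=3
write(74): buf=[42 75 16 74 _ _], head=0, tail=4, size=4
read(): buf=[_ 75 16 74 _ _], head=1, tail=4, size=3
read(): buf=[_ _ 16 74 _ _], head=2, tail=4, size=2
write(13): buf=[_ _ 16 74 13 _], head=2, tail=5, size=3
write(14): buf=[_ _ 16 74 13 14], head=2, tail=0, size=4
write(35): buf=[35 _ 16 74 13 14], head=2, tail=1, size=5
write(95): buf=[35 95 16 74 13 14], head=2, tail=2, size=6
read(): buf=[35 95 _ 74 13 14], head=3, tail=2, size=5

Answer: 35 95 _ 74 13 14
3
2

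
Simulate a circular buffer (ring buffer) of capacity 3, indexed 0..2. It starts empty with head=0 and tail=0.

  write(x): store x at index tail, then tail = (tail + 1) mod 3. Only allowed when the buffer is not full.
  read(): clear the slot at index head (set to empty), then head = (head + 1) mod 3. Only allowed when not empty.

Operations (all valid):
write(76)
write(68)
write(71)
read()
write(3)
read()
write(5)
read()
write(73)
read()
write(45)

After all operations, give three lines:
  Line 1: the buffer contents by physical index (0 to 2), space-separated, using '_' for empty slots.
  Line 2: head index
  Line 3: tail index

write(76): buf=[76 _ _], head=0, tail=1, size=1
write(68): buf=[76 68 _], head=0, tail=2, size=2
write(71): buf=[76 68 71], head=0, tail=0, size=3
read(): buf=[_ 68 71], head=1, tail=0, size=2
write(3): buf=[3 68 71], head=1, tail=1, size=3
read(): buf=[3 _ 71], head=2, tail=1, size=2
write(5): buf=[3 5 71], head=2, tail=2, size=3
read(): buf=[3 5 _], head=0, tail=2, size=2
write(73): buf=[3 5 73], head=0, tail=0, size=3
read(): buf=[_ 5 73], head=1, tail=0, size=2
write(45): buf=[45 5 73], head=1, tail=1, size=3

Answer: 45 5 73
1
1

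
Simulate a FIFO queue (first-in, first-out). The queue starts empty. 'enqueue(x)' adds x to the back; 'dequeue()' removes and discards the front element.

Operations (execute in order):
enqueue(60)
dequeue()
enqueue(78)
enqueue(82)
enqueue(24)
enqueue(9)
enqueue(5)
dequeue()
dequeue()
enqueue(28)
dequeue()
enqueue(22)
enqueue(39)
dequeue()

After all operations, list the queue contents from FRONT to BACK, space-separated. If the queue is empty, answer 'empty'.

Answer: 5 28 22 39

Derivation:
enqueue(60): [60]
dequeue(): []
enqueue(78): [78]
enqueue(82): [78, 82]
enqueue(24): [78, 82, 24]
enqueue(9): [78, 82, 24, 9]
enqueue(5): [78, 82, 24, 9, 5]
dequeue(): [82, 24, 9, 5]
dequeue(): [24, 9, 5]
enqueue(28): [24, 9, 5, 28]
dequeue(): [9, 5, 28]
enqueue(22): [9, 5, 28, 22]
enqueue(39): [9, 5, 28, 22, 39]
dequeue(): [5, 28, 22, 39]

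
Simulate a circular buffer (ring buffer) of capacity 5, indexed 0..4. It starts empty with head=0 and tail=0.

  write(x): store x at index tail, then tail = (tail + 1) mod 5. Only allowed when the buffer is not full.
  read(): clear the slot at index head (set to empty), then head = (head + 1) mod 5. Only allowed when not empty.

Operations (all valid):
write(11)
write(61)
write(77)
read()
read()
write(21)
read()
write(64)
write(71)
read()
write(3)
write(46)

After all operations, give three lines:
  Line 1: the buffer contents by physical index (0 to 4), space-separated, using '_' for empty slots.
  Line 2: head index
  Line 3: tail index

write(11): buf=[11 _ _ _ _], head=0, tail=1, size=1
write(61): buf=[11 61 _ _ _], head=0, tail=2, size=2
write(77): buf=[11 61 77 _ _], head=0, tail=3, size=3
read(): buf=[_ 61 77 _ _], head=1, tail=3, size=2
read(): buf=[_ _ 77 _ _], head=2, tail=3, size=1
write(21): buf=[_ _ 77 21 _], head=2, tail=4, size=2
read(): buf=[_ _ _ 21 _], head=3, tail=4, size=1
write(64): buf=[_ _ _ 21 64], head=3, tail=0, size=2
write(71): buf=[71 _ _ 21 64], head=3, tail=1, size=3
read(): buf=[71 _ _ _ 64], head=4, tail=1, size=2
write(3): buf=[71 3 _ _ 64], head=4, tail=2, size=3
write(46): buf=[71 3 46 _ 64], head=4, tail=3, size=4

Answer: 71 3 46 _ 64
4
3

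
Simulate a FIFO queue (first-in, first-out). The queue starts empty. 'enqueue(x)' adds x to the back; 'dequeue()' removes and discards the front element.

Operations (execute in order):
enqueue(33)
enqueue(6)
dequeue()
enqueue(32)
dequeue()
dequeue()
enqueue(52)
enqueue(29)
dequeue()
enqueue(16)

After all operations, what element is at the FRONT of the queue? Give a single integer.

enqueue(33): queue = [33]
enqueue(6): queue = [33, 6]
dequeue(): queue = [6]
enqueue(32): queue = [6, 32]
dequeue(): queue = [32]
dequeue(): queue = []
enqueue(52): queue = [52]
enqueue(29): queue = [52, 29]
dequeue(): queue = [29]
enqueue(16): queue = [29, 16]

Answer: 29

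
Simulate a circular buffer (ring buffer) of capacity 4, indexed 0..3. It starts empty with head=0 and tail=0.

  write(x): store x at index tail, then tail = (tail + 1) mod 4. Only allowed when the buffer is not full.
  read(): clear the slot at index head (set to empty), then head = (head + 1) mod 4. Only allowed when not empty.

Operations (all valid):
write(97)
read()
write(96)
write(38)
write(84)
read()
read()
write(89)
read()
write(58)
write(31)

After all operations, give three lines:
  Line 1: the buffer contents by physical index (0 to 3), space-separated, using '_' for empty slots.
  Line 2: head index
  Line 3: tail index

Answer: 89 58 31 _
0
3

Derivation:
write(97): buf=[97 _ _ _], head=0, tail=1, size=1
read(): buf=[_ _ _ _], head=1, tail=1, size=0
write(96): buf=[_ 96 _ _], head=1, tail=2, size=1
write(38): buf=[_ 96 38 _], head=1, tail=3, size=2
write(84): buf=[_ 96 38 84], head=1, tail=0, size=3
read(): buf=[_ _ 38 84], head=2, tail=0, size=2
read(): buf=[_ _ _ 84], head=3, tail=0, size=1
write(89): buf=[89 _ _ 84], head=3, tail=1, size=2
read(): buf=[89 _ _ _], head=0, tail=1, size=1
write(58): buf=[89 58 _ _], head=0, tail=2, size=2
write(31): buf=[89 58 31 _], head=0, tail=3, size=3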